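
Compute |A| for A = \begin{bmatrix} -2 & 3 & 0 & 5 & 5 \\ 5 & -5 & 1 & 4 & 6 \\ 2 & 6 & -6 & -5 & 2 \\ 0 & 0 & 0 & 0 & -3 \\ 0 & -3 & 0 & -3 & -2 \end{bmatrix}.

1350

Expand along row 4 (it has 4 zeros):
  − (-3) · M_45   where M_45 = det([-2 3 0 5; 5 -5 1 4; 2 6 -6 -5; 0 -3 0 -3]) = 450
det = (-1)·(-3)·(450) = 1350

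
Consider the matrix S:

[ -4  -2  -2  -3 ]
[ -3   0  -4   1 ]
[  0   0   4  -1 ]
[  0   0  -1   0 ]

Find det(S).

6

S is block upper-triangular with a 2×2 block and a 2×2 block on the diagonal, so its determinant equals the product of the determinants of the diagonal blocks.
det of the 2×2 block = -6
det of the 2×2 block = -1
det = (-6)·(-1) = 6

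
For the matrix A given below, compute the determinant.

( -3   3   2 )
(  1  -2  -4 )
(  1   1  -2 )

The determinant is -24.

Expand along column 1:
  + (-3) · |-2 -4; 1 -2| = (-3)·(4 − (-4)) = -24
  − 1 · |3 2; 1 -2| = −1·(-6 − 2) = 8
  + 1 · |3 2; -2 -4| = 1·(-12 − (-4)) = -8
Sum: (-24) + (8) + (-8) = -24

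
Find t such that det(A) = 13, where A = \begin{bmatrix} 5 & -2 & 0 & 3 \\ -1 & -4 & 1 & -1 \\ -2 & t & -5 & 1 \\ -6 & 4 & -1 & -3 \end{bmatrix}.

Expanding along the row containing t, det(A) is linear in t: det(A) = (-1)·t + (20).
Set (-1)·t + (20) = 13  ⇒  (-1)·t = -7  ⇒  t = 7.

t = 7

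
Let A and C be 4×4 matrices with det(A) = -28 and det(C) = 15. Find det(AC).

det(AC) = det(A)·det(C) = (-28)·(15) = -420

-420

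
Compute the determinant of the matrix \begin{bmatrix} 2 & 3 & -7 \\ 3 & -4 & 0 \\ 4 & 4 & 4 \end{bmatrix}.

Expand along column 3:
  + (-7) · |3 -4; 4 4| = (-7)·(12 − (-16)) = -196
  + 4 · |2 3; 3 -4| = 4·(-8 − 9) = -68
Sum: (-196) + (-68) = -264

-264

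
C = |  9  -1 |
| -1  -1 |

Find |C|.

det(C) = 9·(-1) − (-1)·(-1) = -9 − 1 = -10

-10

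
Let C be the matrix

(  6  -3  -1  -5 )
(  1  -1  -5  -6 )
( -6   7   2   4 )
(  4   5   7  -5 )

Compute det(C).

-742

Expand along row 1:
  + (6) · M_11   where M_11 = det([-1 -5 -6; 7 2 4; 5 7 -5]) = -471
  − (-3) · M_12   where M_12 = det([1 -5 -6; -6 2 4; 4 7 -5]) = 332
  + (-1) · M_13   where M_13 = det([1 -1 -6; -6 7 4; 4 5 -5]) = 307
  − (-5) · M_14   where M_14 = det([1 -1 -5; -6 7 2; 4 5 7]) = 279
det = (+1)·(6)·(-471) + (-1)·(-3)·(332) + (+1)·(-1)·(307) + (-1)·(-5)·(279) = -742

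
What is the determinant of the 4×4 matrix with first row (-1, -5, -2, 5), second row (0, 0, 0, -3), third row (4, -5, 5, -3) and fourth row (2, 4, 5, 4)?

-129

Expand along row 2 (it has 3 zeros):
  + (-3) · M_24   where M_24 = det([-1 -5 -2; 4 -5 5; 2 4 5]) = 43
det = (+1)·(-3)·(43) = -129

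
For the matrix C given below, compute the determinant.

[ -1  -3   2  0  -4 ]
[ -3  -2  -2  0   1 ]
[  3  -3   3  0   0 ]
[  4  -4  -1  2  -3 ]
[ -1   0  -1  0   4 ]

det(C) = 222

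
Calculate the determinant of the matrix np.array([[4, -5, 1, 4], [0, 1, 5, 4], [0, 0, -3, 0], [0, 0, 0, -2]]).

The determinant is 24.

The matrix is upper triangular, so the determinant is the product of the diagonal entries:
det = (4) · (1) · (-3) · (-2) = 24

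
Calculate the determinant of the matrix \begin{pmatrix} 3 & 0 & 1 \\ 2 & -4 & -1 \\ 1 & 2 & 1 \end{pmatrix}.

Expand along column 2:
  + (-4) · |3 1; 1 1| = (-4)·(3 − 1) = -8
  − 2 · |3 1; 2 -1| = −2·(-3 − 2) = 10
Sum: (-8) + (10) = 2

2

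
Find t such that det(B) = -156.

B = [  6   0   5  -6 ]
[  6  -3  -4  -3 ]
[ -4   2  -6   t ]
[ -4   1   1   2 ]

2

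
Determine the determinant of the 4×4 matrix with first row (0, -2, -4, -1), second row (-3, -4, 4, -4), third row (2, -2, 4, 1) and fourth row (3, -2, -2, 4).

Expand along row 1 (it has 1 zero):
  − (-2) · M_12   where M_12 = det([-3 4 -4; 2 4 1; 3 -2 4]) = -10
  + (-4) · M_13   where M_13 = det([-3 -4 -4; 2 -2 1; 3 -2 4]) = 30
  − (-1) · M_14   where M_14 = det([-3 -4 4; 2 -2 4; 3 -2 -2]) = -92
det = (-1)·(-2)·(-10) + (+1)·(-4)·(30) + (-1)·(-1)·(-92) = -232

-232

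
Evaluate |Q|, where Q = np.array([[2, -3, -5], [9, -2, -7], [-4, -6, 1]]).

det(Q) = 165

Expand along row 1:
  + 2 · |-2 -7; -6 1| = 2·(-2 − 42) = -88
  − (-3) · |9 -7; -4 1| = −(-3)·(9 − 28) = -57
  + (-5) · |9 -2; -4 -6| = (-5)·(-54 − 8) = 310
Sum: (-88) + (-57) + (310) = 165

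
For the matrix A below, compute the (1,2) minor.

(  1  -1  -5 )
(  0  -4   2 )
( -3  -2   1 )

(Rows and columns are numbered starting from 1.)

The minor is 6.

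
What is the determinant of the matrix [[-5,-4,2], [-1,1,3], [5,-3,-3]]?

The determinant is -82.

Expand along column 1:
  + (-5) · |1 3; -3 -3| = (-5)·(-3 − (-9)) = -30
  − (-1) · |-4 2; -3 -3| = −(-1)·(12 − (-6)) = 18
  + 5 · |-4 2; 1 3| = 5·(-12 − 2) = -70
Sum: (-30) + (18) + (-70) = -82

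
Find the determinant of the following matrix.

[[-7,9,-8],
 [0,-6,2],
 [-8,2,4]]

Expand along row 2:
  + (-6) · |-7 -8; -8 4| = (-6)·(-28 − 64) = 552
  − 2 · |-7 9; -8 2| = −2·(-14 − (-72)) = -116
Sum: (552) + (-116) = 436

436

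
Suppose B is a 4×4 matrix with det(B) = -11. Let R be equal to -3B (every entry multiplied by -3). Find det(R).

-891

For a 4×4 matrix, det(-3B) = (-3)^4·det(B) = 81·det(B).
det(R) = (81)·(-11) = -891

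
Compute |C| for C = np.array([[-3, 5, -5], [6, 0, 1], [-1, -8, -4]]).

331

Expand along column 2:
  − 5 · |6 1; -1 -4| = −5·(-24 − (-1)) = 115
  − (-8) · |-3 -5; 6 1| = −(-8)·(-3 − (-30)) = 216
Sum: (115) + (216) = 331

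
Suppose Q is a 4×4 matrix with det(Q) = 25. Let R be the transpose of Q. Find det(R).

det(Qᵀ) = det(Q).
det(R) = (1)·(25) = 25

25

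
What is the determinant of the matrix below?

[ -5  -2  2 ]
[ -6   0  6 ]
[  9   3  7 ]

-138

Expand along row 2:
  − (-6) · |-2 2; 3 7| = −(-6)·(-14 − 6) = -120
  − 6 · |-5 -2; 9 3| = −6·(-15 − (-18)) = -18
Sum: (-120) + (-18) = -138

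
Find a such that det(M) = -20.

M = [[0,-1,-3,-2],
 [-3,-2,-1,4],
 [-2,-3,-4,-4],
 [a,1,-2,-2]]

Expanding along the column containing a, det(M) is linear in a: det(M) = (-30)·a + (70).
Set (-30)·a + (70) = -20  ⇒  (-30)·a = -90  ⇒  a = 3.

a = 3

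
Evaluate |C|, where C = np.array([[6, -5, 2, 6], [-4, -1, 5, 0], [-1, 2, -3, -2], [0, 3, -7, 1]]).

Expand along row 2 (it has 1 zero):
  − (-4) · M_21   where M_21 = det([-5 2 6; 2 -3 -2; 3 -7 1]) = 39
  + (-1) · M_22   where M_22 = det([6 2 6; -1 -3 -2; 0 -7 1]) = -58
  − (5) · M_23   where M_23 = det([6 -5 6; -1 2 -2; 0 3 1]) = 25
det = (-1)·(-4)·(39) + (+1)·(-1)·(-58) + (-1)·(5)·(25) = 89

89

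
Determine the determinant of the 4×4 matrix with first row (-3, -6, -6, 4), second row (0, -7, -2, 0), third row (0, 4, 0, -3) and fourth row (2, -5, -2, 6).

Expand along row 2 (it has 2 zeros):
  + (-7) · M_22   where M_22 = det([-3 -6 4; 0 0 -3; 2 -2 6]) = 54
  − (-2) · M_23   where M_23 = det([-3 -6 4; 0 4 -3; 2 -5 6]) = -23
det = (+1)·(-7)·(54) + (-1)·(-2)·(-23) = -424

-424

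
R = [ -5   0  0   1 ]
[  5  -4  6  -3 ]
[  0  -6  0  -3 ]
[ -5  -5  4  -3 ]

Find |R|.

Expand along row 1 (it has 2 zeros):
  + (-5) · M_11   where M_11 = det([-4 6 -3; -6 0 -3; -5 4 -3]) = 6
  − (1) · M_14   where M_14 = det([5 -4 6; 0 -6 0; -5 -5 4]) = -300
det = (+1)·(-5)·(6) + (-1)·(1)·(-300) = 270

270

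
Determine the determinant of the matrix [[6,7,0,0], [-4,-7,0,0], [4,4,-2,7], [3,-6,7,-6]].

518

The matrix is block lower-triangular with a 2×2 block and a 2×2 block on the diagonal, so its determinant equals the product of the determinants of the diagonal blocks.
det of the 2×2 block = -14
det of the 2×2 block = -37
det = (-14)·(-37) = 518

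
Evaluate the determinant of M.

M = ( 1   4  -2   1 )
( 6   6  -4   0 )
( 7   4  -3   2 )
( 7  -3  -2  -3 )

Expand along row 2 (it has 1 zero):
  − (6) · M_21   where M_21 = det([4 -2 1; 4 -3 2; -3 -2 -3]) = 23
  + (6) · M_22   where M_22 = det([1 -2 1; 7 -3 2; 7 -2 -3]) = -50
  − (-4) · M_23   where M_23 = det([1 4 1; 7 4 2; 7 -3 -3]) = 85
det = (-1)·(6)·(23) + (+1)·(6)·(-50) + (-1)·(-4)·(85) = -98

The determinant is -98.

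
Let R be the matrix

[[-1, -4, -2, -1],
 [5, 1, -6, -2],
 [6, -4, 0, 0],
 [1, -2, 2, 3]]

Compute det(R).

512

Expand along row 3 (it has 2 zeros):
  + (6) · M_31   where M_31 = det([-4 -2 -1; 1 -6 -2; -2 2 3]) = 64
  − (-4) · M_32   where M_32 = det([-1 -2 -1; 5 -6 -2; 1 2 3]) = 32
det = (+1)·(6)·(64) + (-1)·(-4)·(32) = 512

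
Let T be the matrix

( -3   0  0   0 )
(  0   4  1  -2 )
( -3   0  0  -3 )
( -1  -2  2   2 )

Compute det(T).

-90

Expand along row 1 (it has 3 zeros):
  + (-3) · M_11   where M_11 = det([4 1 -2; 0 0 -3; -2 2 2]) = 30
det = (+1)·(-3)·(30) = -90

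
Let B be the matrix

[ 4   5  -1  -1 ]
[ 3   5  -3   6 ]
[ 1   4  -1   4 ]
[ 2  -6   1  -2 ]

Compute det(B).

Expand along row 1:
  + (4) · M_11   where M_11 = det([5 -3 6; 4 -1 4; -6 1 -2]) = 26
  − (5) · M_12   where M_12 = det([3 -3 6; 1 -1 4; 2 1 -2]) = -18
  + (-1) · M_13   where M_13 = det([3 5 6; 1 4 4; 2 -6 -2]) = 14
  − (-1) · M_14   where M_14 = det([3 5 -3; 1 4 -1; 2 -6 1]) = 21
det = (+1)·(4)·(26) + (-1)·(5)·(-18) + (+1)·(-1)·(14) + (-1)·(-1)·(21) = 201

The determinant is 201.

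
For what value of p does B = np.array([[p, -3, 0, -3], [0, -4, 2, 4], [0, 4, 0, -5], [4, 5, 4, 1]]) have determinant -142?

p = -1

Expanding along the row containing p, det(B) is linear in p: det(B) = (-74)·p + (-216).
Set (-74)·p + (-216) = -142  ⇒  (-74)·p = 74  ⇒  p = -1.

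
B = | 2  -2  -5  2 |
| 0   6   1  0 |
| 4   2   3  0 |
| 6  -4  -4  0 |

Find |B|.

-352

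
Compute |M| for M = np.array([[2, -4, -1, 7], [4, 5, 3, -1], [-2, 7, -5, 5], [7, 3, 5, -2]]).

Expand along row 1:
  + (2) · M_11   where M_11 = det([5 3 -1; 7 -5 5; 3 5 -2]) = -38
  − (-4) · M_12   where M_12 = det([4 3 -1; -2 -5 5; 7 5 -2]) = 8
  + (-1) · M_13   where M_13 = det([4 5 -1; -2 7 5; 7 3 -2]) = 94
  − (7) · M_14   where M_14 = det([4 5 3; -2 7 -5; 7 3 5]) = -90
det = (+1)·(2)·(-38) + (-1)·(-4)·(8) + (+1)·(-1)·(94) + (-1)·(7)·(-90) = 492

det(M) = 492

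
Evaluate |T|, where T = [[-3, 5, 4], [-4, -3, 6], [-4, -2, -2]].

det(T) = -230

Expand along row 1:
  + (-3) · |-3 6; -2 -2| = (-3)·(6 − (-12)) = -54
  − 5 · |-4 6; -4 -2| = −5·(8 − (-24)) = -160
  + 4 · |-4 -3; -4 -2| = 4·(8 − 12) = -16
Sum: (-54) + (-160) + (-16) = -230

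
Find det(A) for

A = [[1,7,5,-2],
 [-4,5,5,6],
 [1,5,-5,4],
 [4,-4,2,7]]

-4868

Expand along row 1:
  + (1) · M_11   where M_11 = det([5 5 6; 5 -5 4; -4 2 7]) = -530
  − (7) · M_12   where M_12 = det([-4 5 6; 1 -5 4; 4 2 7]) = 349
  + (5) · M_13   where M_13 = det([-4 5 6; 1 5 4; 4 -4 7]) = -303
  − (-2) · M_14   where M_14 = det([-4 5 5; 1 5 -5; 4 -4 2]) = -190
det = (+1)·(1)·(-530) + (-1)·(7)·(349) + (+1)·(5)·(-303) + (-1)·(-2)·(-190) = -4868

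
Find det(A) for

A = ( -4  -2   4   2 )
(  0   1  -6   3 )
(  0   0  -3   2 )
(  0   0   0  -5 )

A is upper triangular, so det(A) is the product of the diagonal entries:
det = (-4) · (1) · (-3) · (-5) = -60

|A| = -60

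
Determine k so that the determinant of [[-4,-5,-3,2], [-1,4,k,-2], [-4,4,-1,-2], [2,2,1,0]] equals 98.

Expanding along the column containing k, det(A) is linear in k: det(A) = (28)·k + (-14).
Set (28)·k + (-14) = 98  ⇒  (28)·k = 112  ⇒  k = 4.

k = 4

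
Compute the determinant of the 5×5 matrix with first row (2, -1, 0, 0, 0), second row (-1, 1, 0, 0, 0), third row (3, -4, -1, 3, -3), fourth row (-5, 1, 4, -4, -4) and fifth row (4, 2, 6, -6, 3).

The matrix is block lower-triangular with a 2×2 block and a 3×3 block on the diagonal, so its determinant equals the product of the determinants of the diagonal blocks.
det of the 2×2 block = 1
det of the 3×3 block = -72
det = (1)·(-72) = -72

-72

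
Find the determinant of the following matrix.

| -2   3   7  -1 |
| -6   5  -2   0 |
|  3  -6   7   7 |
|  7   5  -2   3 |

Expand along row 2 (it has 1 zero):
  − (-6) · M_21   where M_21 = det([3 7 -1; -6 7 7; 5 -2 3]) = 499
  + (5) · M_22   where M_22 = det([-2 7 -1; 3 7 7; 7 -2 3]) = 265
  − (-2) · M_23   where M_23 = det([-2 3 -1; 3 -6 7; 7 5 3]) = 169
det = (-1)·(-6)·(499) + (+1)·(5)·(265) + (-1)·(-2)·(169) = 4657

The determinant is 4657.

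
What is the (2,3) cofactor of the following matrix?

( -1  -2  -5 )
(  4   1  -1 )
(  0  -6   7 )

Delete row 2 and column 3; the remaining 2×2 submatrix is [-1 -2; 0 -6].
Its determinant is (-1)·(-6) − (-2)·0 = 6.
The cofactor carries sign (−1)^(2+3) = −1, so C_{2,3} = −(6) = -6.

-6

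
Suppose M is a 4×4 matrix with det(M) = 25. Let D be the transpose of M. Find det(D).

det(Mᵀ) = det(M).
det(D) = (1)·(25) = 25

25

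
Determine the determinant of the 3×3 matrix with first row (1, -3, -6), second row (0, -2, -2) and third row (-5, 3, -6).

48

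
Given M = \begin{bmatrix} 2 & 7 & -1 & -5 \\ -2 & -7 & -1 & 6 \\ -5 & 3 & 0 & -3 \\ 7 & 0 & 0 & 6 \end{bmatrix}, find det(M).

det(M) = 429

Expand along row 4 (it has 2 zeros):
  − (7) · M_41   where M_41 = det([7 -1 -5; -7 -1 6; 3 0 -3]) = 9
  + (6) · M_44   where M_44 = det([2 7 -1; -2 -7 -1; -5 3 0]) = 82
det = (-1)·(7)·(9) + (+1)·(6)·(82) = 429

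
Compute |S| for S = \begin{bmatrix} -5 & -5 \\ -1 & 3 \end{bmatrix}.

det(S) = (-5)·3 − (-5)·(-1) = -15 − 5 = -20

det(S) = -20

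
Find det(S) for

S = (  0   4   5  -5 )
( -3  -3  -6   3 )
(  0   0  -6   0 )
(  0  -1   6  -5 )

Expand along row 3 (it has 3 zeros):
  + (-6) · M_33   where M_33 = det([0 4 -5; -3 -3 3; 0 -1 -5]) = -75
det = (+1)·(-6)·(-75) = 450

|S| = 450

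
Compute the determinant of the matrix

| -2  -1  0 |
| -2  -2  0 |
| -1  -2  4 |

Expand along column 3:
  + 4 · |-2 -1; -2 -2| = 4·(4 − 2) = 8

The determinant is 8.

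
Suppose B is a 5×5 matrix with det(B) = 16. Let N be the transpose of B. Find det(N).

|N| = 16

det(Bᵀ) = det(B).
det(N) = (1)·(16) = 16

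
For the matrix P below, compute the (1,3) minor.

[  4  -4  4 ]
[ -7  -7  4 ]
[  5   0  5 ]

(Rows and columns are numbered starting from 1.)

35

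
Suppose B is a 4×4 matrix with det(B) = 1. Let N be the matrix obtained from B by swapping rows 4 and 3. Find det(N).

Swapping two rows multiplies the determinant by −1.
det(N) = (-1)·(1) = -1

|N| = -1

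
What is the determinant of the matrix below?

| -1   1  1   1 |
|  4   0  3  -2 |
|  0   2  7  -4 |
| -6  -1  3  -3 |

Expand along row 2 (it has 1 zero):
  − (4) · M_21   where M_21 = det([1 1 1; 2 7 -4; -1 3 -3]) = 14
  − (3) · M_23   where M_23 = det([-1 1 1; 0 2 -4; -6 -1 -3]) = 46
  + (-2) · M_24   where M_24 = det([-1 1 1; 0 2 7; -6 -1 3]) = -43
det = (-1)·(4)·(14) + (-1)·(3)·(46) + (+1)·(-2)·(-43) = -108

-108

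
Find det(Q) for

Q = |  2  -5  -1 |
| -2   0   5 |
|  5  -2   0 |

The determinant is -109.

Expand along column 2:
  − (-5) · |-2 5; 5 0| = −(-5)·(0 − 25) = -125
  − (-2) · |2 -1; -2 5| = −(-2)·(10 − 2) = 16
Sum: (-125) + (16) = -109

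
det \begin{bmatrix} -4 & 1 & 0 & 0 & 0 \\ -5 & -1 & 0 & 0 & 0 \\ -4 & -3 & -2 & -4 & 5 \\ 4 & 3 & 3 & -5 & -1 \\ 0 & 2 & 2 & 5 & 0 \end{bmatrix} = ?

1107

The matrix is block lower-triangular with a 2×2 block and a 3×3 block on the diagonal, so its determinant equals the product of the determinants of the diagonal blocks.
det of the 2×2 block = 9
det of the 3×3 block = 123
det = (9)·(123) = 1107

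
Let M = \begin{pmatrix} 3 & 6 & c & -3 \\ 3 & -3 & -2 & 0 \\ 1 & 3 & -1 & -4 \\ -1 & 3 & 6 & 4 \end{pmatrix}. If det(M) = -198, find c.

c = 0

Expanding along the column containing c, det(M) is linear in c: det(M) = (72)·c + (-198).
Set (72)·c + (-198) = -198  ⇒  (72)·c = 0  ⇒  c = 0.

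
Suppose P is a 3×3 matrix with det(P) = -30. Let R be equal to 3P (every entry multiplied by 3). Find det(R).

-810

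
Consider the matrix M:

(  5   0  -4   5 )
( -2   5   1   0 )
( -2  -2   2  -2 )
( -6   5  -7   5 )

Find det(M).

|M| = 260

Expand along row 1 (it has 1 zero):
  + (5) · M_11   where M_11 = det([5 1 0; -2 2 -2; 5 -7 5]) = -20
  + (-4) · M_13   where M_13 = det([-2 5 0; -2 -2 -2; -6 5 5]) = 110
  − (5) · M_14   where M_14 = det([-2 5 1; -2 -2 2; -6 5 -7]) = -160
det = (+1)·(5)·(-20) + (+1)·(-4)·(110) + (-1)·(5)·(-160) = 260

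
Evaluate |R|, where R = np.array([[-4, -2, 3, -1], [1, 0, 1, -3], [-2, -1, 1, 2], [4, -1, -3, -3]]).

37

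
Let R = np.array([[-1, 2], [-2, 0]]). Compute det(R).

det(R) = (-1)·0 − 2·(-2) = 0 − (-4) = 4

|R| = 4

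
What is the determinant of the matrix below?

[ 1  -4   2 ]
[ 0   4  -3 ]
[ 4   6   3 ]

Expand along column 1:
  + 1 · |4 -3; 6 3| = 1·(12 − (-18)) = 30
  + 4 · |-4 2; 4 -3| = 4·(12 − 8) = 16
Sum: (30) + (16) = 46

46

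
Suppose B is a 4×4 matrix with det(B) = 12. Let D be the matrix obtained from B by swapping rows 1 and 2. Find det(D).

The determinant is -12.

Swapping two rows multiplies the determinant by −1.
det(D) = (-1)·(12) = -12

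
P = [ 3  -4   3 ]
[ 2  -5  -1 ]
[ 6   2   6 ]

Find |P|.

|P| = 90

Expand along column 1:
  + 3 · |-5 -1; 2 6| = 3·(-30 − (-2)) = -84
  − 2 · |-4 3; 2 6| = −2·(-24 − 6) = 60
  + 6 · |-4 3; -5 -1| = 6·(4 − (-15)) = 114
Sum: (-84) + (60) + (114) = 90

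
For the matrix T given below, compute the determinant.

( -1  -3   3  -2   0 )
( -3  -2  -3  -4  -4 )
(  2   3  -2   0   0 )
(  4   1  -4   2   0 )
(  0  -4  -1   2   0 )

Expand along column 5 (it has 4 zeros):
  − (-4) · M_25   where M_25 = det([-1 -3 3 -2; 2 3 -2 0; 4 1 -4 2; 0 -4 -1 2]) = 18
det = (-1)·(-4)·(18) = 72

det(T) = 72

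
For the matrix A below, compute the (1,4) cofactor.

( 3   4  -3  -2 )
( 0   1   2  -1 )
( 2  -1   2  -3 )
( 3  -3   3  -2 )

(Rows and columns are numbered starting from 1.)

Delete row 1 and column 4; the remaining 3×3 submatrix is [0 1 2; 2 -1 2; 3 -3 3].
Its determinant is -6.
The cofactor carries sign (−1)^(1+4) = −1, so C_{1,4} = −(-6) = 6.

6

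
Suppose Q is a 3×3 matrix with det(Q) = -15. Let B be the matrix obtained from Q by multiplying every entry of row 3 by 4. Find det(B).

Scaling one row by 4 multiplies the determinant by 4.
det(B) = (4)·(-15) = -60

det(B) = -60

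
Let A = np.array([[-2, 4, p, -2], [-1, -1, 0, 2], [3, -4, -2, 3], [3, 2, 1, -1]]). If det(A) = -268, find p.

p = -8

Expanding along the row containing p, det(A) is linear in p: det(A) = (26)·p + (-60).
Set (26)·p + (-60) = -268  ⇒  (26)·p = -208  ⇒  p = -8.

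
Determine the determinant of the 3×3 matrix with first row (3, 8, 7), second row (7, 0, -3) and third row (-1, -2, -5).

188

Expand along row 2:
  − 7 · |8 7; -2 -5| = −7·(-40 − (-14)) = 182
  − (-3) · |3 8; -1 -2| = −(-3)·(-6 − (-8)) = 6
Sum: (182) + (6) = 188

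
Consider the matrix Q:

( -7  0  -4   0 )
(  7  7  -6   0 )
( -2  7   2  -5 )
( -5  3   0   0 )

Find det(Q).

Expand along column 4 (it has 3 zeros):
  − (-5) · M_34   where M_34 = det([-7 0 -4; 7 7 -6; -5 3 0]) = -350
det = (-1)·(-5)·(-350) = -1750

The determinant is -1750.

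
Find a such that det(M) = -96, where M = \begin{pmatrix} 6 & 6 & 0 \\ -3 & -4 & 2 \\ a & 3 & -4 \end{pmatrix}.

-7

Expanding along the row containing a, det(M) is linear in a: det(M) = (12)·a + (-12).
Set (12)·a + (-12) = -96  ⇒  (12)·a = -84  ⇒  a = -7.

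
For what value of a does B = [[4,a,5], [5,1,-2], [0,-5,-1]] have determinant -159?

Expanding along the column containing a, det(B) is linear in a: det(B) = (5)·a + (-169).
Set (5)·a + (-169) = -159  ⇒  (5)·a = 10  ⇒  a = 2.

2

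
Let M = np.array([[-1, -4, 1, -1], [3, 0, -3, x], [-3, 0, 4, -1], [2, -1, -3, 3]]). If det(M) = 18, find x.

-3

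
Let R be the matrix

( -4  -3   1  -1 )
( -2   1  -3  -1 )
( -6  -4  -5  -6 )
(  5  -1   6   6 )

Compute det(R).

The determinant is 194.

Expand along row 1:
  + (-4) · M_11   where M_11 = det([1 -3 -1; -4 -5 -6; -1 6 6]) = -55
  − (-3) · M_12   where M_12 = det([-2 -3 -1; -6 -5 -6; 5 6 6]) = -19
  + (1) · M_13   where M_13 = det([-2 1 -1; -6 -4 -6; 5 -1 6]) = 40
  − (-1) · M_14   where M_14 = det([-2 1 -3; -6 -4 -5; 5 -1 6]) = -9
det = (+1)·(-4)·(-55) + (-1)·(-3)·(-19) + (+1)·(1)·(40) + (-1)·(-1)·(-9) = 194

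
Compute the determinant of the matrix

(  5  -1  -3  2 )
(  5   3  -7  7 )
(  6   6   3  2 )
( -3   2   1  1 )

237

Expand along row 1:
  + (5) · M_11   where M_11 = det([3 -7 7; 6 3 2; 2 1 1]) = 17
  − (-1) · M_12   where M_12 = det([5 -7 7; 6 3 2; -3 1 1]) = 194
  + (-3) · M_13   where M_13 = det([5 3 7; 6 6 2; -3 2 1]) = 184
  − (2) · M_14   where M_14 = det([5 3 -7; 6 6 3; -3 2 1]) = -255
det = (+1)·(5)·(17) + (-1)·(-1)·(194) + (+1)·(-3)·(184) + (-1)·(2)·(-255) = 237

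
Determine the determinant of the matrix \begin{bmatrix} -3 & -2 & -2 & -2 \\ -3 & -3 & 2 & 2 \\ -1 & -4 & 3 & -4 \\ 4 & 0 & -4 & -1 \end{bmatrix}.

The determinant is -451.

Expand along row 4 (it has 1 zero):
  − (4) · M_41   where M_41 = det([-2 -2 -2; -3 2 2; -4 3 -4]) = 70
  − (-4) · M_43   where M_43 = det([-3 -2 -2; -3 -3 2; -1 -4 -4]) = -50
  + (-1) · M_44   where M_44 = det([-3 -2 -2; -3 -3 2; -1 -4 3]) = -29
det = (-1)·(4)·(70) + (-1)·(-4)·(-50) + (+1)·(-1)·(-29) = -451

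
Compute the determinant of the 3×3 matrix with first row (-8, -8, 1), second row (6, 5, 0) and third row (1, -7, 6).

1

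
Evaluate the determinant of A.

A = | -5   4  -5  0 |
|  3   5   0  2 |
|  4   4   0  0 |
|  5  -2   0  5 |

Expand along column 3 (it has 3 zeros):
  + (-5) · M_13   where M_13 = det([3 5 2; 4 4 0; 5 -2 5]) = -96
det = (+1)·(-5)·(-96) = 480

|A| = 480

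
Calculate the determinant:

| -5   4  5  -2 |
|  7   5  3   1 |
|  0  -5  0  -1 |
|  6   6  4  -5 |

1410

Expand along row 3 (it has 2 zeros):
  − (-5) · M_32   where M_32 = det([-5 5 -2; 7 3 1; 6 4 -5]) = 280
  − (-1) · M_34   where M_34 = det([-5 4 5; 7 5 3; 6 6 4]) = 10
det = (-1)·(-5)·(280) + (-1)·(-1)·(10) = 1410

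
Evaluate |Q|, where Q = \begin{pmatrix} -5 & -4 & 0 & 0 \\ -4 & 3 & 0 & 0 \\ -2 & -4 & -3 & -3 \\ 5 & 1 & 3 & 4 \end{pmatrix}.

93

Q is block lower-triangular with a 2×2 block and a 2×2 block on the diagonal, so its determinant equals the product of the determinants of the diagonal blocks.
det of the 2×2 block = -31
det of the 2×2 block = -3
det = (-31)·(-3) = 93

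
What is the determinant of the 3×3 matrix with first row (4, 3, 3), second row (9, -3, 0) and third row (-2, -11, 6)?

Expand along row 2:
  − 9 · |3 3; -11 6| = −9·(18 − (-33)) = -459
  + (-3) · |4 3; -2 6| = (-3)·(24 − (-6)) = -90
Sum: (-459) + (-90) = -549

The determinant is -549.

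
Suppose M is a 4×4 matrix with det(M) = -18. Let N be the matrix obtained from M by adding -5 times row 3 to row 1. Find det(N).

-18

Adding a multiple of one row to another leaves the determinant unchanged.
det(N) = (1)·(-18) = -18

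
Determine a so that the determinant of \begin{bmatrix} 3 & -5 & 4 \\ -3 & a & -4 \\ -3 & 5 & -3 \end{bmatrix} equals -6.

3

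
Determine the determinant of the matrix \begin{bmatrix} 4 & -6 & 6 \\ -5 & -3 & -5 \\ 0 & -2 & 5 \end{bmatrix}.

Expand along row 3:
  − (-2) · |4 6; -5 -5| = −(-2)·(-20 − (-30)) = 20
  + 5 · |4 -6; -5 -3| = 5·(-12 − 30) = -210
Sum: (20) + (-210) = -190

-190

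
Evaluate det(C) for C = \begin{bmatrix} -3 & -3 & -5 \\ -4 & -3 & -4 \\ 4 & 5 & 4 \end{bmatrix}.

The determinant is 16.

Expand along column 1:
  + (-3) · |-3 -4; 5 4| = (-3)·(-12 − (-20)) = -24
  − (-4) · |-3 -5; 5 4| = −(-4)·(-12 − (-25)) = 52
  + 4 · |-3 -5; -3 -4| = 4·(12 − 15) = -12
Sum: (-24) + (52) + (-12) = 16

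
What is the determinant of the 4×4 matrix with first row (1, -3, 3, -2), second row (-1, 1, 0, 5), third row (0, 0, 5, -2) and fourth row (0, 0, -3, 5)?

-38

The matrix is block upper-triangular with a 2×2 block and a 2×2 block on the diagonal, so its determinant equals the product of the determinants of the diagonal blocks.
det of the 2×2 block = -2
det of the 2×2 block = 19
det = (-2)·(19) = -38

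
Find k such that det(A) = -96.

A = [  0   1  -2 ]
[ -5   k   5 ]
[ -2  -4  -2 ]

Expanding along the column containing k, det(A) is linear in k: det(A) = (-4)·k + (-60).
Set (-4)·k + (-60) = -96  ⇒  (-4)·k = -36  ⇒  k = 9.

k = 9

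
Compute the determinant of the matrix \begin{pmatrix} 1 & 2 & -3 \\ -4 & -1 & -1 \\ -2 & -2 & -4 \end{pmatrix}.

Expand along column 1:
  + 1 · |-1 -1; -2 -4| = 1·(4 − 2) = 2
  − (-4) · |2 -3; -2 -4| = −(-4)·(-8 − 6) = -56
  + (-2) · |2 -3; -1 -1| = (-2)·(-2 − 3) = 10
Sum: (2) + (-56) + (10) = -44

-44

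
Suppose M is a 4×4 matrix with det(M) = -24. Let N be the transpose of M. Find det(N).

-24

det(Mᵀ) = det(M).
det(N) = (1)·(-24) = -24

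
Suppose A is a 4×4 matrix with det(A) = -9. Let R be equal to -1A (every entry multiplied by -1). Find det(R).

|R| = -9

For a 4×4 matrix, det(-1A) = (-1)^4·det(A) = 1·det(A).
det(R) = (1)·(-9) = -9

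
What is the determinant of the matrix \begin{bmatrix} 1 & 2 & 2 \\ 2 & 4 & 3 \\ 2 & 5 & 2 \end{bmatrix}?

1

Expand along row 1:
  + 1 · |4 3; 5 2| = 1·(8 − 15) = -7
  − 2 · |2 3; 2 2| = −2·(4 − 6) = 4
  + 2 · |2 4; 2 5| = 2·(10 − 8) = 4
Sum: (-7) + (4) + (4) = 1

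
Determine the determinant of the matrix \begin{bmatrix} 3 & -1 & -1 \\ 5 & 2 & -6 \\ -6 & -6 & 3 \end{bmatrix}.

-93

Expand along column 1:
  + 3 · |2 -6; -6 3| = 3·(6 − 36) = -90
  − 5 · |-1 -1; -6 3| = −5·(-3 − 6) = 45
  + (-6) · |-1 -1; 2 -6| = (-6)·(6 − (-2)) = -48
Sum: (-90) + (45) + (-48) = -93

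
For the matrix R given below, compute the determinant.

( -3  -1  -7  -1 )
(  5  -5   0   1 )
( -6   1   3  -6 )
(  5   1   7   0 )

-677

Expand along row 2 (it has 1 zero):
  − (5) · M_21   where M_21 = det([-1 -7 -1; 1 3 -6; 1 7 0]) = -4
  + (-5) · M_22   where M_22 = det([-3 -7 -1; -6 3 -6; 5 7 0]) = 141
  + (1) · M_24   where M_24 = det([-3 -1 -7; -6 1 3; 5 1 7]) = 8
det = (-1)·(5)·(-4) + (+1)·(-5)·(141) + (+1)·(1)·(8) = -677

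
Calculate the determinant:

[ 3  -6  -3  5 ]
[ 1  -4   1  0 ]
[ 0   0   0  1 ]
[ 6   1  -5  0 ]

The determinant is 84.

Expand along row 3 (it has 3 zeros):
  − (1) · M_34   where M_34 = det([3 -6 -3; 1 -4 1; 6 1 -5]) = -84
det = (-1)·(1)·(-84) = 84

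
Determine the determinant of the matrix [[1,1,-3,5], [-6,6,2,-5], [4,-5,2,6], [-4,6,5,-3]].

Expand along row 1:
  + (1) · M_11   where M_11 = det([6 2 -5; -5 2 6; 6 5 -3]) = 11
  − (1) · M_12   where M_12 = det([-6 2 -5; 4 2 6; -4 5 -3]) = 52
  + (-3) · M_13   where M_13 = det([-6 6 -5; 4 -5 6; -4 6 -3]) = 34
  − (5) · M_14   where M_14 = det([-6 6 2; 4 -5 2; -4 6 5]) = 62
det = (+1)·(1)·(11) + (-1)·(1)·(52) + (+1)·(-3)·(34) + (-1)·(5)·(62) = -453

-453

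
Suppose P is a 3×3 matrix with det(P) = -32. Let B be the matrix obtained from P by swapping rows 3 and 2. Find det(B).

Swapping two rows multiplies the determinant by −1.
det(B) = (-1)·(-32) = 32

det(B) = 32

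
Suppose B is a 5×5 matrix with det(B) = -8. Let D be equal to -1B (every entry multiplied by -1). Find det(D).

8

For a 5×5 matrix, det(-1B) = (-1)^5·det(B) = -1·det(B).
det(D) = (-1)·(-8) = 8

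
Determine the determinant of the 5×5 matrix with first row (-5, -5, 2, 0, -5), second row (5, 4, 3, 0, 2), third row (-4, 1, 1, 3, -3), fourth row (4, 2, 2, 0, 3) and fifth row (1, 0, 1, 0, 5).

402

Expand along column 4 (it has 4 zeros):
  − (3) · M_34   where M_34 = det([-5 -5 2 -5; 5 4 3 2; 4 2 2 3; 1 0 1 5]) = -134
det = (-1)·(3)·(-134) = 402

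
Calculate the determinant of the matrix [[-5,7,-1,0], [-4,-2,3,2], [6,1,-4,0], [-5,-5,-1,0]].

Expand along column 4 (it has 3 zeros):
  + (2) · M_24   where M_24 = det([-5 7 -1; 6 1 -4; -5 -5 -1]) = 312
det = (+1)·(2)·(312) = 624

624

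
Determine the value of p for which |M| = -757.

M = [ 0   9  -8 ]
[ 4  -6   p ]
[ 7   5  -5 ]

Expanding along the column containing p, det(M) is linear in p: det(M) = (63)·p + (-316).
Set (63)·p + (-316) = -757  ⇒  (63)·p = -441  ⇒  p = -7.

-7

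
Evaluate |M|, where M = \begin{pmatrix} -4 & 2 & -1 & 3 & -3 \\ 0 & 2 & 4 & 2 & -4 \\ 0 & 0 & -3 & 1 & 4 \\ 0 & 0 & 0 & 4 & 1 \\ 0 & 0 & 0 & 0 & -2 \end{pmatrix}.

The determinant is -192.

M is upper triangular, so det(M) is the product of the diagonal entries:
det = (-4) · (2) · (-3) · (4) · (-2) = -192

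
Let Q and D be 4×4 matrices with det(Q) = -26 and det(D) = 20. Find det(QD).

det(QD) = -520

det(QD) = det(Q)·det(D) = (-26)·(20) = -520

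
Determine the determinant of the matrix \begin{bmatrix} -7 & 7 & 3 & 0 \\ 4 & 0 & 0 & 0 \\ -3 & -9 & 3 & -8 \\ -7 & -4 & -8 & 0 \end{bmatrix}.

Expand along row 2 (it has 3 zeros):
  − (4) · M_21   where M_21 = det([7 3 0; -9 3 -8; -4 -8 0]) = -352
det = (-1)·(4)·(-352) = 1408

The determinant is 1408.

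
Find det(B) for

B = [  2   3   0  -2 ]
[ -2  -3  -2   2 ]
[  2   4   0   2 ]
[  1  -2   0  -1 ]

det(B) = 56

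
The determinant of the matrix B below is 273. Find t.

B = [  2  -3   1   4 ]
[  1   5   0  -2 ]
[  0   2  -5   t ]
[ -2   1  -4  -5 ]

Expanding along the row containing t, det(B) is linear in t: det(B) = (41)·t + (191).
Set (41)·t + (191) = 273  ⇒  (41)·t = 82  ⇒  t = 2.

t = 2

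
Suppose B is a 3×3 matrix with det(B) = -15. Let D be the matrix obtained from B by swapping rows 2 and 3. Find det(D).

The determinant is 15.

Swapping two rows multiplies the determinant by −1.
det(D) = (-1)·(-15) = 15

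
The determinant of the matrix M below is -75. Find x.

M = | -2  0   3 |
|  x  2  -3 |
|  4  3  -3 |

-5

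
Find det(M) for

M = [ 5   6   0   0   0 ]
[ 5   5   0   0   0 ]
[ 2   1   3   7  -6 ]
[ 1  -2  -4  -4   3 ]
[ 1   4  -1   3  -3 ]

det(M) = 0

M is block lower-triangular with a 2×2 block and a 3×3 block on the diagonal, so its determinant equals the product of the determinants of the diagonal blocks.
det of the 2×2 block = -5
det of the 3×3 block = 0
det = (-5)·(0) = 0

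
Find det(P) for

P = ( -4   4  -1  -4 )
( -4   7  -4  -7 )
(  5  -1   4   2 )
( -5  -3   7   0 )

det(P) = 246

Expand along row 4 (it has 1 zero):
  − (-5) · M_41   where M_41 = det([4 -1 -4; 7 -4 -7; -1 4 2]) = -9
  + (-3) · M_42   where M_42 = det([-4 -1 -4; -4 -4 -7; 5 4 2]) = -69
  − (7) · M_43   where M_43 = det([-4 4 -4; -4 7 -7; 5 -1 2]) = -12
det = (-1)·(-5)·(-9) + (+1)·(-3)·(-69) + (-1)·(7)·(-12) = 246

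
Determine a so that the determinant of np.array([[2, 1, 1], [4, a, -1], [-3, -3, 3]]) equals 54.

a = 9

Expanding along the column containing a, det(B) is linear in a: det(B) = (9)·a + (-27).
Set (9)·a + (-27) = 54  ⇒  (9)·a = 81  ⇒  a = 9.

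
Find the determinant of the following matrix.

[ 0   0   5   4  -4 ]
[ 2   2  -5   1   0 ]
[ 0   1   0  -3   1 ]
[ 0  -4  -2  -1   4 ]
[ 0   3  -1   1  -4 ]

198

Expand along column 1 (it has 4 zeros):
  − (2) · M_21   where M_21 = det([0 5 4 -4; 1 0 -3 1; -4 -2 -1 4; 3 -1 1 -4]) = -99
det = (-1)·(2)·(-99) = 198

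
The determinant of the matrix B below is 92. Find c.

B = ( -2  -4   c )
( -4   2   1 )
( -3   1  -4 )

Expanding along the row containing c, det(B) is linear in c: det(B) = (2)·c + (94).
Set (2)·c + (94) = 92  ⇒  (2)·c = -2  ⇒  c = -1.

c = -1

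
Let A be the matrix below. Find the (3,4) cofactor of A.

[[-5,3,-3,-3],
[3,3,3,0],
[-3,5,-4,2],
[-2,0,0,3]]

Delete row 3 and column 4; the remaining 3×3 submatrix is [-5 3 -3; 3 3 3; -2 0 0].
Its determinant is -36.
The cofactor carries sign (−1)^(3+4) = −1, so C_{3,4} = −(-36) = 36.

The cofactor is 36.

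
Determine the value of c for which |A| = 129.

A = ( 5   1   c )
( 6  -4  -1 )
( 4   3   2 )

5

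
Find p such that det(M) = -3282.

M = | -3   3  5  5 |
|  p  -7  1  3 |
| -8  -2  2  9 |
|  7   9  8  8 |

Expanding along the column containing p, det(M) is linear in p: det(M) = (-147)·p + (-3135).
Set (-147)·p + (-3135) = -3282  ⇒  (-147)·p = -147  ⇒  p = 1.

1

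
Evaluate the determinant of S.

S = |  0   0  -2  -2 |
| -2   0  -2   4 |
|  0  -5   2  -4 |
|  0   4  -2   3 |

det(S) = -4

Expand along column 1 (it has 3 zeros):
  − (-2) · M_21   where M_21 = det([0 -2 -2; -5 2 -4; 4 -2 3]) = -2
det = (-1)·(-2)·(-2) = -4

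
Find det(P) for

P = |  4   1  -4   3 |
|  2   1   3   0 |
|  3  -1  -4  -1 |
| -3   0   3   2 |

Expand along row 2 (it has 1 zero):
  − (2) · M_21   where M_21 = det([1 -4 3; -1 -4 -1; 0 3 2]) = -22
  + (1) · M_22   where M_22 = det([4 -4 3; 3 -4 -1; -3 3 2]) = -17
  − (3) · M_23   where M_23 = det([4 1 3; 3 -1 -1; -3 0 2]) = -20
det = (-1)·(2)·(-22) + (+1)·(1)·(-17) + (-1)·(3)·(-20) = 87

det(P) = 87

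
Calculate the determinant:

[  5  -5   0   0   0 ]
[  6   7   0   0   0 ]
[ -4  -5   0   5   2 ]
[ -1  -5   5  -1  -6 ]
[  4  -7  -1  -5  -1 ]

The determinant is 195.

The matrix is block lower-triangular with a 2×2 block and a 3×3 block on the diagonal, so its determinant equals the product of the determinants of the diagonal blocks.
det of the 2×2 block = 65
det of the 3×3 block = 3
det = (65)·(3) = 195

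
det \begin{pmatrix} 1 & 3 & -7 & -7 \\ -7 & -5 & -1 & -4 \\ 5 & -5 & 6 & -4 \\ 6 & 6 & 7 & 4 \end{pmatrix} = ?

4336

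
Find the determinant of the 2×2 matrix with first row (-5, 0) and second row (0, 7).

-35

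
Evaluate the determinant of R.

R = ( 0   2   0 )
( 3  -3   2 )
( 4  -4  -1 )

Expand along row 1:
  − 2 · |3 2; 4 -1| = −2·(-3 − 8) = 22

|R| = 22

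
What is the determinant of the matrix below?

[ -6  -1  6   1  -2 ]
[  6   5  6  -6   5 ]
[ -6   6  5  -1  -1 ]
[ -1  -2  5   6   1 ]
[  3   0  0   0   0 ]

Expand along row 5 (it has 4 zeros):
  + (3) · M_51   where M_51 = det([-1 6 1 -2; 5 6 -6 5; 6 5 -1 -1; -2 5 6 1]) = -1891
det = (+1)·(3)·(-1891) = -5673

-5673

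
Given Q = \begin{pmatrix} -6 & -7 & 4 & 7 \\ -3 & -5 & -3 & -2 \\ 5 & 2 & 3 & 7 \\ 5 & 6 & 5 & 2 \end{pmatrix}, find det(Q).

-640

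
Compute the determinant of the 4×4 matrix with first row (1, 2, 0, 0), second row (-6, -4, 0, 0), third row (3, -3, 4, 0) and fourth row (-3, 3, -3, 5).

The determinant is 160.

The matrix is block lower-triangular with a 2×2 block and a 2×2 block on the diagonal, so its determinant equals the product of the determinants of the diagonal blocks.
det of the 2×2 block = 8
det of the 2×2 block = 20
det = (8)·(20) = 160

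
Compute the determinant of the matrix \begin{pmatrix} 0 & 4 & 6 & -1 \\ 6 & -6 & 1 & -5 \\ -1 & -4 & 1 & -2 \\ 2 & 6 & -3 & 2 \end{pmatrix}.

The determinant is 324.

Expand along row 1 (it has 1 zero):
  − (4) · M_12   where M_12 = det([6 1 -5; -1 1 -2; 2 -3 2]) = -31
  + (6) · M_13   where M_13 = det([6 -6 -5; -1 -4 -2; 2 6 2]) = 26
  − (-1) · M_14   where M_14 = det([6 -6 1; -1 -4 1; 2 6 -3]) = 44
det = (-1)·(4)·(-31) + (+1)·(6)·(26) + (-1)·(-1)·(44) = 324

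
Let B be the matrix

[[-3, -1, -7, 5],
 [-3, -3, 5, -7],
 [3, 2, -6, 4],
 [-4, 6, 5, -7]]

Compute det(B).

Expand along row 1:
  + (-3) · M_11   where M_11 = det([-3 5 -7; 2 -6 4; 6 5 -7]) = -198
  − (-1) · M_12   where M_12 = det([-3 5 -7; 3 -6 4; -4 5 -7]) = 22
  + (-7) · M_13   where M_13 = det([-3 -3 -7; 3 2 4; -4 6 -7]) = -83
  − (5) · M_14   where M_14 = det([-3 -3 5; 3 2 -6; -4 6 5]) = -35
det = (+1)·(-3)·(-198) + (-1)·(-1)·(22) + (+1)·(-7)·(-83) + (-1)·(5)·(-35) = 1372

1372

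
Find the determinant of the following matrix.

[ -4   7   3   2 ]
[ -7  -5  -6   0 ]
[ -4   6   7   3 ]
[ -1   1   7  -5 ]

-2276

Expand along row 2 (it has 1 zero):
  − (-7) · M_21   where M_21 = det([7 3 2; 6 7 3; 1 7 -5]) = -223
  + (-5) · M_22   where M_22 = det([-4 3 2; -4 7 3; -1 7 -5]) = 113
  − (-6) · M_23   where M_23 = det([-4 7 2; -4 6 3; -1 1 -5]) = -25
det = (-1)·(-7)·(-223) + (+1)·(-5)·(113) + (-1)·(-6)·(-25) = -2276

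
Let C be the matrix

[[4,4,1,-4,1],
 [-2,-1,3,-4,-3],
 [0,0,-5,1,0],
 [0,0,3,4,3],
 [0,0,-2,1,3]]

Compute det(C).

The determinant is -240.

C is block upper-triangular with a 2×2 block and a 3×3 block on the diagonal, so its determinant equals the product of the determinants of the diagonal blocks.
det of the 2×2 block = 4
det of the 3×3 block = -60
det = (4)·(-60) = -240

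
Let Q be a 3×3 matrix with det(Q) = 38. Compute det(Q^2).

1444

det(Q^2) = (det Q)^2 = (38)^2 = 1444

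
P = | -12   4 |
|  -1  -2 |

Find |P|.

The determinant is 28.

det(P) = (-12)·(-2) − 4·(-1) = 24 − (-4) = 28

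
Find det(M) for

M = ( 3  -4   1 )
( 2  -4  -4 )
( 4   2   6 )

Expand along row 1:
  + 3 · |-4 -4; 2 6| = 3·(-24 − (-8)) = -48
  − (-4) · |2 -4; 4 6| = −(-4)·(12 − (-16)) = 112
  + 1 · |2 -4; 4 2| = 1·(4 − (-16)) = 20
Sum: (-48) + (112) + (20) = 84

The determinant is 84.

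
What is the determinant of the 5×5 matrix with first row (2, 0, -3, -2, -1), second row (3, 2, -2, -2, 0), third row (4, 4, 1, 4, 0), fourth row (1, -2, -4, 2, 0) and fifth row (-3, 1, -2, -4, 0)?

-448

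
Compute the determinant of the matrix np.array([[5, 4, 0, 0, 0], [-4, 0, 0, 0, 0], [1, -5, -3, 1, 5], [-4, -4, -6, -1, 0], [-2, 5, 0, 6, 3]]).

The determinant is -2448.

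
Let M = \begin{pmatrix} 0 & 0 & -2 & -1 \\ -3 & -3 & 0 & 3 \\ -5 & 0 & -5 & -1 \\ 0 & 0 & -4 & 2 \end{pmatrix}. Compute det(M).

Expand along column 2 (it has 3 zeros):
  + (-3) · M_22   where M_22 = det([0 -2 -1; -5 -5 -1; 0 -4 2]) = -40
det = (+1)·(-3)·(-40) = 120

|M| = 120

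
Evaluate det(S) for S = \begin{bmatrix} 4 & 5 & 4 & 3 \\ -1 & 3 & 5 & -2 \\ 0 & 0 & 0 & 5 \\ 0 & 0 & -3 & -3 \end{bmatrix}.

The determinant is 255.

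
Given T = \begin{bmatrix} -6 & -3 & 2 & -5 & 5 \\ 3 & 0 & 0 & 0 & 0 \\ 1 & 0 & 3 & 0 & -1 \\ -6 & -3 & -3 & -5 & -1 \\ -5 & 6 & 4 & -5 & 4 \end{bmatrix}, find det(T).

-3105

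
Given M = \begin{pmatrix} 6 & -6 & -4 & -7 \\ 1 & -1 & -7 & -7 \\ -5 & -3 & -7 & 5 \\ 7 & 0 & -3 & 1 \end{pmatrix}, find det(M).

det(M) = -4630

Expand along row 4 (it has 1 zero):
  − (7) · M_41   where M_41 = det([-6 -4 -7; -1 -7 -7; -3 -7 5]) = 498
  − (-3) · M_43   where M_43 = det([6 -6 -7; 1 -1 -7; -5 -3 5]) = -280
  + (1) · M_44   where M_44 = det([6 -6 -4; 1 -1 -7; -5 -3 -7]) = -304
det = (-1)·(7)·(498) + (-1)·(-3)·(-280) + (+1)·(1)·(-304) = -4630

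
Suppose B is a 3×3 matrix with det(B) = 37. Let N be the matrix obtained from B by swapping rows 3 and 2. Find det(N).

|N| = -37

Swapping two rows multiplies the determinant by −1.
det(N) = (-1)·(37) = -37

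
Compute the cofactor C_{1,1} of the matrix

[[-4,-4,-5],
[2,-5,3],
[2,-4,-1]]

The cofactor is 17.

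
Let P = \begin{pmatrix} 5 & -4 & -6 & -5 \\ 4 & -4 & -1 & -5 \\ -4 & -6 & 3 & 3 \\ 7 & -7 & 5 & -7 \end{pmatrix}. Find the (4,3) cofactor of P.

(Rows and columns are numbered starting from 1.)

Delete row 4 and column 3; the remaining 3×3 submatrix is [5 -4 -5; 4 -4 -5; -4 -6 3].
Its determinant is -42.
The cofactor carries sign (−1)^(4+3) = −1, so C_{4,3} = −(-42) = 42.

42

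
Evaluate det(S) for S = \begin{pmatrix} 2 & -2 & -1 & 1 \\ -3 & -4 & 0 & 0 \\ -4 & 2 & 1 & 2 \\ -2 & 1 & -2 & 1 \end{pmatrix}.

Expand along row 2 (it has 2 zeros):
  − (-3) · M_21   where M_21 = det([-2 -1 1; 2 1 2; 1 -2 1]) = -15
  + (-4) · M_22   where M_22 = det([2 -1 1; -4 1 2; -2 -2 1]) = 20
det = (-1)·(-3)·(-15) + (+1)·(-4)·(20) = -125

-125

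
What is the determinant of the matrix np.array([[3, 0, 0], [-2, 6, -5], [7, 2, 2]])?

Expand along row 1:
  + 3 · |6 -5; 2 2| = 3·(12 − (-10)) = 66

The determinant is 66.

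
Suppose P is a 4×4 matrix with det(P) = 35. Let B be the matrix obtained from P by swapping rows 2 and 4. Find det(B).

-35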